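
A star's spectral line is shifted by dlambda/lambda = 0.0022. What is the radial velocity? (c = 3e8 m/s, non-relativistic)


v = (dlambda/lambda) * c = 0.0022 * 3e8 = 660000.0

660000.0 m/s


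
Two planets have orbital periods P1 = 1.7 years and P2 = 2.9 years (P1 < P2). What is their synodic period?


1/P_syn = |1/P1 - 1/P2| = |1/1.7 - 1/2.9| => P_syn = 4.1083

4.1083 years


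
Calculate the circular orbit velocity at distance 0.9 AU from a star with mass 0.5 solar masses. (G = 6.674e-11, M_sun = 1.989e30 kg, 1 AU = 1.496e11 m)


v = sqrt(GM/r) = sqrt(6.674e-11 * 9.945e+29 / 1.346e+11) = 22202.8356

22202.8356 m/s


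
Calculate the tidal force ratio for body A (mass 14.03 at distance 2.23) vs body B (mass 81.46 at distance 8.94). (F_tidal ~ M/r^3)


Ratio = (M1/r1^3) / (M2/r2^3) = (14.03/2.23^3) / (81.46/8.94^3) = 11.0971

11.0971


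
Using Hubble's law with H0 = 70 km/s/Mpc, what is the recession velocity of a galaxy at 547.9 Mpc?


v = H0 * d = 70 * 547.9 = 38353.0

38353.0 km/s


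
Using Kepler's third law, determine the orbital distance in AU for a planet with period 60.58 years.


a = P^(2/3) = 60.58^(2/3) = 15.4248

15.4248 AU


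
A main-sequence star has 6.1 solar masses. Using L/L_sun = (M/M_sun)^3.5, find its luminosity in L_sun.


L/L_sun = (M/M_sun)^3.5 = 6.1^3.5 = 560.6017

560.6017 L_sun


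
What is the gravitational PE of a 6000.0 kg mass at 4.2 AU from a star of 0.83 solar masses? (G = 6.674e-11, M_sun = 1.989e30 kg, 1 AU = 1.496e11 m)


M = 0.83 * 1.989e30 kg = 1.65087e+30 kg; r = 4.2 AU * 1.496e11 m/AU = 6.2832e+11 m. U = -GM*m/r = -(6.674e-11 * 1.65087e+30 * 6000.0) / 6.2832e+11 = -1.052e+12

-1.052e+12 J


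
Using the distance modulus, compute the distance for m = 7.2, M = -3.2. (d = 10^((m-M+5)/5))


d = 10^((m - M + 5)/5) = 10^((7.2 - -3.2 + 5)/5) = 1202.2644

1202.2644 pc


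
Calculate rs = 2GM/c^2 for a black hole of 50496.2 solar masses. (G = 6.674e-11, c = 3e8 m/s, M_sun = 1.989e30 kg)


M = 50496.2 * 1.989e30 kg = 1.004369418e+35 kg. rs = 2GM/c^2 = 2 * 6.674e-11 * 1.004369418e+35 / (3e8)^2 = 1.490e+08

1.490e+08 m


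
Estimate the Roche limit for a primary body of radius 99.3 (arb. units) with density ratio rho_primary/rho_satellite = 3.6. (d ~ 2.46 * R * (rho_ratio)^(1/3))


d_Roche = 2.46 * 99.3 * 3.6^(1/3) = 374.3851

374.3851


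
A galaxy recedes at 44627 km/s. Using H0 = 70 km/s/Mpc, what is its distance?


d = v / H0 = 44627 / 70 = 637.5286

637.5286 Mpc


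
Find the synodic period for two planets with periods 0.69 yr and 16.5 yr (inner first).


1/P_syn = |1/P1 - 1/P2| = |1/0.69 - 1/16.5| => P_syn = 0.7201

0.7201 years


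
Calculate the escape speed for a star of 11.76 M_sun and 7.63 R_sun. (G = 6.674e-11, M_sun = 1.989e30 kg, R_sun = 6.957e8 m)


M = 11.76 * 1.989e30 kg = 2.339064e+31 kg; R = 7.63 * 6.957e8 m = 5.308191e+09 m. v_esc = sqrt(2GM/R) = sqrt(2 * 6.674e-11 * 2.339064e+31 / 5.308191e+09) = 766930.2726

766930.2726 m/s


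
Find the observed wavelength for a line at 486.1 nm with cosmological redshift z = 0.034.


lam_obs = lam_emit * (1 + z) = 486.1 * (1 + 0.034) = 502.6274

502.6274 nm


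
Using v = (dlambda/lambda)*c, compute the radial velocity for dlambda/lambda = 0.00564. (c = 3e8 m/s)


v = (dlambda/lambda) * c = 0.00564 * 3e8 = 1.692e+06

1.692e+06 m/s


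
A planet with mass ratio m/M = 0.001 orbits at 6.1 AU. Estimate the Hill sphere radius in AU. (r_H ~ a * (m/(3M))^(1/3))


r_H = a * (m/3M)^(1/3) = 6.1 * (0.001/3)^(1/3) = 0.423

0.423 AU


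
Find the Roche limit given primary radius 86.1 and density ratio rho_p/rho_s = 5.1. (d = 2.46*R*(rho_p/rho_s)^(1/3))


d_Roche = 2.46 * 86.1 * 5.1^(1/3) = 364.5818

364.5818


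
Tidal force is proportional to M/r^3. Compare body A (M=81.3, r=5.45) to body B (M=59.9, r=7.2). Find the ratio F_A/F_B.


Ratio = (M1/r1^3) / (M2/r2^3) = (81.3/5.45^3) / (59.9/7.2^3) = 3.1295

3.1295


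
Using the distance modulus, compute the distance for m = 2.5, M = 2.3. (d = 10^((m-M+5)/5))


d = 10^((m - M + 5)/5) = 10^((2.5 - 2.3 + 5)/5) = 10.9648

10.9648 pc


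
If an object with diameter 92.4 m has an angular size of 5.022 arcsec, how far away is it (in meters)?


D = size / theta_rad, theta_rad = 5.022 * pi/(180*3600) = 2.435e-05, D = 3.795e+06

3.795e+06 m


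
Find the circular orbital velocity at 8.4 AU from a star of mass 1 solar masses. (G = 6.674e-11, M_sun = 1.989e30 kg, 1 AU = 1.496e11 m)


v = sqrt(GM/r) = sqrt(6.674e-11 * 1.989e+30 / 1.257e+12) = 10277.9157

10277.9157 m/s


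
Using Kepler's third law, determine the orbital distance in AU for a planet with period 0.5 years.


a = P^(2/3) = 0.5^(2/3) = 0.63

0.63 AU


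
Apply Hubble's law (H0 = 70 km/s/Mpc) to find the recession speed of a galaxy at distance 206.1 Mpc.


v = H0 * d = 70 * 206.1 = 14427.0

14427.0 km/s


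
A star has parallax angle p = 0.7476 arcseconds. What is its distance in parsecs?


d = 1/p = 1/0.7476 = 1.3376

1.3376 pc


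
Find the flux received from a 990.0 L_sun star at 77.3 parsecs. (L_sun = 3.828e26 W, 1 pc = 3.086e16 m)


F = L / (4*pi*d^2) = 3.790e+29 / (4*pi*(2.385e+18)^2) = 5.300e-09

5.300e-09 W/m^2


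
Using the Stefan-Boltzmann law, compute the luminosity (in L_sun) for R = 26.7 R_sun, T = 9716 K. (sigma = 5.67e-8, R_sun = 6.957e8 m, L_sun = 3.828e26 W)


R = 26.7 * 6.957e8 m = 1.857519e+10 m. L = 4*pi*R^2*sigma*T^4 = 4*pi*(1.857519e+10)^2 * 5.67e-8 * 9716^4 = 2.190834024e+30 W. L/L_sun = 2.190834024e+30 / 3.828e26 = 5723.1819

5723.1819 L_sun


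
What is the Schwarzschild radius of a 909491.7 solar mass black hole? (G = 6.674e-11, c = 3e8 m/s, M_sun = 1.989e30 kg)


M = 909491.7 * 1.989e30 kg = 1.808978991e+36 kg. rs = 2GM/c^2 = 2 * 6.674e-11 * 1.808978991e+36 / (3e8)^2 = 2.683e+09

2.683e+09 m


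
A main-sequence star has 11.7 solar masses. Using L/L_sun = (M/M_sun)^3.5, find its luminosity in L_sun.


L/L_sun = (M/M_sun)^3.5 = 11.7^3.5 = 5478.3593

5478.3593 L_sun


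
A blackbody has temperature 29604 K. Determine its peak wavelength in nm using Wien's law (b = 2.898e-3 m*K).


lam_max = b / T = 2.898e-3 / 29604 = 9.789e-08 m = 97.8922 nm

97.8922 nm


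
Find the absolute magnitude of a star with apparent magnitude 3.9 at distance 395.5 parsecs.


M = m - 5*log10(d) + 5 = 3.9 - 5*log10(395.5) + 5 = -4.0857

-4.0857


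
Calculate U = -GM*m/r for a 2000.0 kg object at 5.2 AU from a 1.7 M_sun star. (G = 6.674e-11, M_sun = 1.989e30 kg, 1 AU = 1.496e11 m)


M = 1.7 * 1.989e30 kg = 3.3813e+30 kg; r = 5.2 AU * 1.496e11 m/AU = 7.7792e+11 m. U = -GM*m/r = -(6.674e-11 * 3.3813e+30 * 2000.0) / 7.7792e+11 = -5.802e+11

-5.802e+11 J


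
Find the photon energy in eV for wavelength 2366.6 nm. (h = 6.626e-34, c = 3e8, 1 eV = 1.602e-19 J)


E = hc/lambda = 6.626e-34 * 3e8 / 2.367e-06 = 8.399e-20 J = 0.5243 eV

0.5243 eV


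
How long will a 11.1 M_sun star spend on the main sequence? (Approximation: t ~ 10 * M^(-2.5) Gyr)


t = 10 * M^(-2.5) = 10 * 11.1^(-2.5) = 0.0244

0.0244 Gyr


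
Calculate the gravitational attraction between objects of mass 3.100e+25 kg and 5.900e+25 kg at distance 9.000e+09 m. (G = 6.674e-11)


F = G*m1*m2/r^2 = 6.674e-11 * 3.100e+25 * 5.900e+25 / (9.000e+09)^2 = 6.674e-11 * 1.829e+51 / 8.100e+19 = 1.507e+21

1.507e+21 N


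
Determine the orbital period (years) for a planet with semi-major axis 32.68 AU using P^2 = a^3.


P = a^(3/2) = 32.68^1.5 = 186.8199

186.8199 years


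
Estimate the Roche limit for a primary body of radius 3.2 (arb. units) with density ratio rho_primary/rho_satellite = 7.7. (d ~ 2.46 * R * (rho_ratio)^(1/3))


d_Roche = 2.46 * 3.2 * 7.7^(1/3) = 15.5447

15.5447


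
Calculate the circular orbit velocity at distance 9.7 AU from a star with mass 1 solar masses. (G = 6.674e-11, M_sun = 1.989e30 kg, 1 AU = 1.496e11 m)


v = sqrt(GM/r) = sqrt(6.674e-11 * 1.989e+30 / 1.451e+12) = 9564.4242

9564.4242 m/s


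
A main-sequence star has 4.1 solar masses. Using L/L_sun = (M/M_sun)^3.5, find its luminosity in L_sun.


L/L_sun = (M/M_sun)^3.5 = 4.1^3.5 = 139.5544

139.5544 L_sun


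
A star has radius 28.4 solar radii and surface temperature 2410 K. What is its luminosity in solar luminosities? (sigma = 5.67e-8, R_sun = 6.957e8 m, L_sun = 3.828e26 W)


R = 28.4 * 6.957e8 m = 1.975788e+10 m. L = 4*pi*R^2*sigma*T^4 = 4*pi*(1.975788e+10)^2 * 5.67e-8 * 2410^4 = 9.383001376e+27 W. L/L_sun = 9.383001376e+27 / 3.828e26 = 24.5115

24.5115 L_sun


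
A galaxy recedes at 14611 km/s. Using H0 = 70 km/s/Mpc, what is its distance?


d = v / H0 = 14611 / 70 = 208.7286

208.7286 Mpc


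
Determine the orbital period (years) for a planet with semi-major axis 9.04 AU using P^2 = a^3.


P = a^(3/2) = 9.04^1.5 = 27.1802

27.1802 years


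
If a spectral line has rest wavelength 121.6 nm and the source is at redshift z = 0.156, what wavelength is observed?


lam_obs = lam_emit * (1 + z) = 121.6 * (1 + 0.156) = 140.5696

140.5696 nm


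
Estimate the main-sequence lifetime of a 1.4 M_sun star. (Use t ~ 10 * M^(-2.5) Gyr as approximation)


t = 10 * M^(-2.5) = 10 * 1.4^(-2.5) = 4.312

4.312 Gyr


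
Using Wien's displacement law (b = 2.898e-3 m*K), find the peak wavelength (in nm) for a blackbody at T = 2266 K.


lam_max = b / T = 2.898e-3 / 2266 = 1.279e-06 m = 1278.9056 nm

1278.9056 nm


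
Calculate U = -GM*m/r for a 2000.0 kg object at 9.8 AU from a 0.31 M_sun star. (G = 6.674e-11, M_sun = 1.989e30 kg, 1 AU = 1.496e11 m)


M = 0.31 * 1.989e30 kg = 6.1659e+29 kg; r = 9.8 AU * 1.496e11 m/AU = 1.46608e+12 m. U = -GM*m/r = -(6.674e-11 * 6.1659e+29 * 2000.0) / 1.46608e+12 = -5.614e+10

-5.614e+10 J


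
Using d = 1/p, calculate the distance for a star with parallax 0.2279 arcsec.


d = 1/p = 1/0.2279 = 4.3879

4.3879 pc


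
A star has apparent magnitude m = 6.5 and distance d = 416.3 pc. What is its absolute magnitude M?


M = m - 5*log10(d) + 5 = 6.5 - 5*log10(416.3) + 5 = -1.597

-1.597


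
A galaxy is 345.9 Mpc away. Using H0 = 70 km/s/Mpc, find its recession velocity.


v = H0 * d = 70 * 345.9 = 24213.0

24213.0 km/s


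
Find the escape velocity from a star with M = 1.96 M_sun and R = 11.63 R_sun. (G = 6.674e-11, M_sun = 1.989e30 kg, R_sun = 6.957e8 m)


M = 1.96 * 1.989e30 kg = 3.89844e+30 kg; R = 11.63 * 6.957e8 m = 8.090991e+09 m. v_esc = sqrt(2GM/R) = sqrt(2 * 6.674e-11 * 3.89844e+30 / 8.090991e+09) = 253601.9959

253601.9959 m/s


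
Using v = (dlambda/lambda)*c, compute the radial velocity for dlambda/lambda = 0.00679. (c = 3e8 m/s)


v = (dlambda/lambda) * c = 0.00679 * 3e8 = 2.037e+06

2.037e+06 m/s


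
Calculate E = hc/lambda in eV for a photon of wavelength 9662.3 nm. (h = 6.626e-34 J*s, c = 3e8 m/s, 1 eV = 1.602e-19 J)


E = hc/lambda = 6.626e-34 * 3e8 / 9.662e-06 = 2.057e-20 J = 0.1284 eV

0.1284 eV


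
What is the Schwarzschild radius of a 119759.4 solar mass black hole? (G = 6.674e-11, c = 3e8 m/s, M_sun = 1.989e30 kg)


M = 119759.4 * 1.989e30 kg = 2.382014466e+35 kg. rs = 2GM/c^2 = 2 * 6.674e-11 * 2.382014466e+35 / (3e8)^2 = 3.533e+08

3.533e+08 m


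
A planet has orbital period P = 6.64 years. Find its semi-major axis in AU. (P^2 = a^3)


a = P^(2/3) = 6.64^(2/3) = 3.5327

3.5327 AU


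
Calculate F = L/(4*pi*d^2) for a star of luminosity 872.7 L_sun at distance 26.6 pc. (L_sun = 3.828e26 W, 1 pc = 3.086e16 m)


F = L / (4*pi*d^2) = 3.341e+29 / (4*pi*(8.209e+17)^2) = 3.945e-08

3.945e-08 W/m^2


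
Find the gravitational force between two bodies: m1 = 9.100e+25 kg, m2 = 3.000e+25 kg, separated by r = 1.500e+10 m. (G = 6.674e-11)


F = G*m1*m2/r^2 = 6.674e-11 * 9.100e+25 * 3.000e+25 / (1.500e+10)^2 = 6.674e-11 * 2.730e+51 / 2.250e+20 = 8.098e+20

8.098e+20 N


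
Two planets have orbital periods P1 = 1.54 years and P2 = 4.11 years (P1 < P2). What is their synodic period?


1/P_syn = |1/P1 - 1/P2| = |1/1.54 - 1/4.11| => P_syn = 2.4628

2.4628 years


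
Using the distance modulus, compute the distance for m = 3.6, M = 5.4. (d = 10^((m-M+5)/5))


d = 10^((m - M + 5)/5) = 10^((3.6 - 5.4 + 5)/5) = 4.3652

4.3652 pc


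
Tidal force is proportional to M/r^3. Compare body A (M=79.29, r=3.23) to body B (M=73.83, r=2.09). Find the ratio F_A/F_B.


Ratio = (M1/r1^3) / (M2/r2^3) = (79.29/3.23^3) / (73.83/2.09^3) = 0.2909

0.2909


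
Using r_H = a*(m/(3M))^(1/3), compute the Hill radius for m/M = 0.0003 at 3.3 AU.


r_H = a * (m/3M)^(1/3) = 3.3 * (0.0003/3)^(1/3) = 0.1532

0.1532 AU


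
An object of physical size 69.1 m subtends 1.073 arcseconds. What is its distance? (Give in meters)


D = size / theta_rad, theta_rad = 1.073 * pi/(180*3600) = 5.202e-06, D = 1.328e+07

1.328e+07 m


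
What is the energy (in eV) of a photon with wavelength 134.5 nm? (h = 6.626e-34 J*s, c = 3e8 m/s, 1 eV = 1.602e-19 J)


E = hc/lambda = 6.626e-34 * 3e8 / 1.345e-07 = 1.478e-18 J = 9.2255 eV

9.2255 eV


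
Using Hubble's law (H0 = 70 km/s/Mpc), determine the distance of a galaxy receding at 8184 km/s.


d = v / H0 = 8184 / 70 = 116.9143

116.9143 Mpc


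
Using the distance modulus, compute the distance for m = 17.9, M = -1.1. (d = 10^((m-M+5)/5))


d = 10^((m - M + 5)/5) = 10^((17.9 - -1.1 + 5)/5) = 63095.7344

63095.7344 pc


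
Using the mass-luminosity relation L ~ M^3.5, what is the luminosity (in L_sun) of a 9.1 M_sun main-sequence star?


L/L_sun = (M/M_sun)^3.5 = 9.1^3.5 = 2273.2378

2273.2378 L_sun


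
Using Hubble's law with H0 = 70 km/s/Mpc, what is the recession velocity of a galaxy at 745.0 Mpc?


v = H0 * d = 70 * 745.0 = 52150.0

52150.0 km/s


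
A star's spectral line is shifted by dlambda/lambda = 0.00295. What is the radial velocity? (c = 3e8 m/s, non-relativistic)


v = (dlambda/lambda) * c = 0.00295 * 3e8 = 885000.0

885000.0 m/s


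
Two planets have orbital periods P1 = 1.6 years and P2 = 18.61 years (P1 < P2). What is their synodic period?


1/P_syn = |1/P1 - 1/P2| = |1/1.6 - 1/18.61| => P_syn = 1.7505

1.7505 years


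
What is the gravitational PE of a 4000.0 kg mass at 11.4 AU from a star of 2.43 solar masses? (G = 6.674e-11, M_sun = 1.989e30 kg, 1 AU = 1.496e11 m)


M = 2.43 * 1.989e30 kg = 4.83327e+30 kg; r = 11.4 AU * 1.496e11 m/AU = 1.70544e+12 m. U = -GM*m/r = -(6.674e-11 * 4.83327e+30 * 4000.0) / 1.70544e+12 = -7.566e+11

-7.566e+11 J


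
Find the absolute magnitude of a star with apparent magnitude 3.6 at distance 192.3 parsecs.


M = m - 5*log10(d) + 5 = 3.6 - 5*log10(192.3) + 5 = -2.8199

-2.8199


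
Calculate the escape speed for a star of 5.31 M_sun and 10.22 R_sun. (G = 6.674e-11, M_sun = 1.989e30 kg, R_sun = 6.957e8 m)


M = 5.31 * 1.989e30 kg = 1.056159e+31 kg; R = 10.22 * 6.957e8 m = 7.110054e+09 m. v_esc = sqrt(2GM/R) = sqrt(2 * 6.674e-11 * 1.056159e+31 / 7.110054e+09) = 445283.1913

445283.1913 m/s


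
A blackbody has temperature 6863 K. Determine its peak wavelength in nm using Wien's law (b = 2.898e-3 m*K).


lam_max = b / T = 2.898e-3 / 6863 = 4.223e-07 m = 422.2643 nm

422.2643 nm


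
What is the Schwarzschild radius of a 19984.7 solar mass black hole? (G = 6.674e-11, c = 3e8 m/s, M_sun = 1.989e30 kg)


M = 19984.7 * 1.989e30 kg = 3.97495683e+34 kg. rs = 2GM/c^2 = 2 * 6.674e-11 * 3.97495683e+34 / (3e8)^2 = 5.895e+07

5.895e+07 m


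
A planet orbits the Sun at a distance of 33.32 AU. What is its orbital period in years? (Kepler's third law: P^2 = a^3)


P = a^(3/2) = 33.32^1.5 = 192.3346

192.3346 years


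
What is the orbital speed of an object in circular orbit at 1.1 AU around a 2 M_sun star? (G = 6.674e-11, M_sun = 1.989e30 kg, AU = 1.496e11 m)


v = sqrt(GM/r) = sqrt(6.674e-11 * 3.978e+30 / 1.646e+11) = 40166.4409

40166.4409 m/s


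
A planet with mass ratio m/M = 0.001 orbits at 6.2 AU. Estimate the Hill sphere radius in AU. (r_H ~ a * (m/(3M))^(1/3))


r_H = a * (m/3M)^(1/3) = 6.2 * (0.001/3)^(1/3) = 0.4299

0.4299 AU


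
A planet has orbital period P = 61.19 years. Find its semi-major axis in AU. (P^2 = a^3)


a = P^(2/3) = 61.19^(2/3) = 15.5282

15.5282 AU


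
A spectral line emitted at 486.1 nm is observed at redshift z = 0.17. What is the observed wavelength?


lam_obs = lam_emit * (1 + z) = 486.1 * (1 + 0.17) = 568.737

568.737 nm


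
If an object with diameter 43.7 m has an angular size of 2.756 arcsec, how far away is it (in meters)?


D = size / theta_rad, theta_rad = 2.756 * pi/(180*3600) = 1.336e-05, D = 3.271e+06

3.271e+06 m


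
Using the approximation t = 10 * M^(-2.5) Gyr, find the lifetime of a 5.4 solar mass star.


t = 10 * M^(-2.5) = 10 * 5.4^(-2.5) = 0.1476

0.1476 Gyr


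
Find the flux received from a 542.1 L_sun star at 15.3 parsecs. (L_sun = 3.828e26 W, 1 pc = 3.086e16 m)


F = L / (4*pi*d^2) = 2.075e+29 / (4*pi*(4.722e+17)^2) = 7.407e-08

7.407e-08 W/m^2


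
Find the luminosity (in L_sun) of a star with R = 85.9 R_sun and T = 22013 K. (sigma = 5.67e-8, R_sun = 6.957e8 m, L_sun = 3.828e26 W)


R = 85.9 * 6.957e8 m = 5.976063e+10 m. L = 4*pi*R^2*sigma*T^4 = 4*pi*(5.976063e+10)^2 * 5.67e-8 * 22013^4 = 5.975031396e+32 W. L/L_sun = 5.975031396e+32 / 3.828e26 = 1.561e+06

1.561e+06 L_sun


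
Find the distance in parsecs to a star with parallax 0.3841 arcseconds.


d = 1/p = 1/0.3841 = 2.6035

2.6035 pc


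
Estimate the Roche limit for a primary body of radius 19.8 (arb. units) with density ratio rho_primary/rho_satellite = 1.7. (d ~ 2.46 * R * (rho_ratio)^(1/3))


d_Roche = 2.46 * 19.8 * 1.7^(1/3) = 58.1322

58.1322


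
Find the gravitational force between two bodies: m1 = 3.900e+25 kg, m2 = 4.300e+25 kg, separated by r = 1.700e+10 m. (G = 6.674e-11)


F = G*m1*m2/r^2 = 6.674e-11 * 3.900e+25 * 4.300e+25 / (1.700e+10)^2 = 6.674e-11 * 1.677e+51 / 2.890e+20 = 3.873e+20

3.873e+20 N


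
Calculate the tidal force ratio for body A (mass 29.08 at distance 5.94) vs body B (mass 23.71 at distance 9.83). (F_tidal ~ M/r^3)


Ratio = (M1/r1^3) / (M2/r2^3) = (29.08/5.94^3) / (23.71/9.83^3) = 5.5586

5.5586


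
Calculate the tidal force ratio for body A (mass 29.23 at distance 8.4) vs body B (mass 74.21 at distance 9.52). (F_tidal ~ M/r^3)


Ratio = (M1/r1^3) / (M2/r2^3) = (29.23/8.4^3) / (74.21/9.52^3) = 0.5734

0.5734


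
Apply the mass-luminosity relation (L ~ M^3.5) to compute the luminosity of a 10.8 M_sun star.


L/L_sun = (M/M_sun)^3.5 = 10.8^3.5 = 4139.8361

4139.8361 L_sun


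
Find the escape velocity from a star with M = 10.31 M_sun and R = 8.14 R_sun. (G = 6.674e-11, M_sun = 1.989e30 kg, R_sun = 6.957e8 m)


M = 10.31 * 1.989e30 kg = 2.050659e+31 kg; R = 8.14 * 6.957e8 m = 5.662998e+09 m. v_esc = sqrt(2GM/R) = sqrt(2 * 6.674e-11 * 2.050659e+31 / 5.662998e+09) = 695234.9864

695234.9864 m/s


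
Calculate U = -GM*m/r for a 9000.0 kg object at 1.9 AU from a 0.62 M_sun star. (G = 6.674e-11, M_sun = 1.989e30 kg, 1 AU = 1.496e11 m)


M = 0.62 * 1.989e30 kg = 1.23318e+30 kg; r = 1.9 AU * 1.496e11 m/AU = 2.8424e+11 m. U = -GM*m/r = -(6.674e-11 * 1.23318e+30 * 9000.0) / 2.8424e+11 = -2.606e+12

-2.606e+12 J


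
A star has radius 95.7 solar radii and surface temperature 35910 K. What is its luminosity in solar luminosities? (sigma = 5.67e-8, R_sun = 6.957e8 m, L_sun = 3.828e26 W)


R = 95.7 * 6.957e8 m = 6.657849e+10 m. L = 4*pi*R^2*sigma*T^4 = 4*pi*(6.657849e+10)^2 * 5.67e-8 * 35910^4 = 5.251972286e+33 W. L/L_sun = 5.251972286e+33 / 3.828e26 = 1.372e+07

1.372e+07 L_sun


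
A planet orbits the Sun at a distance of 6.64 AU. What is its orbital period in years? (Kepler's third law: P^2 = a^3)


P = a^(3/2) = 6.64^1.5 = 17.1101

17.1101 years


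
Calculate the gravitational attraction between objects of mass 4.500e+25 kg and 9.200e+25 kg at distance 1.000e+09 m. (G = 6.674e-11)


F = G*m1*m2/r^2 = 6.674e-11 * 4.500e+25 * 9.200e+25 / (1.000e+09)^2 = 6.674e-11 * 4.140e+51 / 1.000e+18 = 2.763e+23

2.763e+23 N


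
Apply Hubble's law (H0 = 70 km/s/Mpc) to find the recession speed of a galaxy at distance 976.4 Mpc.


v = H0 * d = 70 * 976.4 = 68348.0

68348.0 km/s


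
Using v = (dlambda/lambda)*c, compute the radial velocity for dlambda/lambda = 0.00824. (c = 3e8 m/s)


v = (dlambda/lambda) * c = 0.00824 * 3e8 = 2.472e+06

2.472e+06 m/s


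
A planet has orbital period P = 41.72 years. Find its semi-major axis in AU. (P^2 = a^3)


a = P^(2/3) = 41.72^(2/3) = 12.029

12.029 AU


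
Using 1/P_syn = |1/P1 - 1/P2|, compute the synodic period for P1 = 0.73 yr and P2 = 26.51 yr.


1/P_syn = |1/P1 - 1/P2| = |1/0.73 - 1/26.51| => P_syn = 0.7507

0.7507 years


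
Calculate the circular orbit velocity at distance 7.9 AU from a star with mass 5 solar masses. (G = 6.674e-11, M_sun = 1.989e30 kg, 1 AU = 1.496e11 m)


v = sqrt(GM/r) = sqrt(6.674e-11 * 9.945e+30 / 1.182e+12) = 23698.2432

23698.2432 m/s


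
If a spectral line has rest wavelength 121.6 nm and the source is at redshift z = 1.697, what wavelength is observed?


lam_obs = lam_emit * (1 + z) = 121.6 * (1 + 1.697) = 327.9552

327.9552 nm


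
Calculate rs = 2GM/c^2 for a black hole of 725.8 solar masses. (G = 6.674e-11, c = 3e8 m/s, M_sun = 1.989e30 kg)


M = 725.8 * 1.989e30 kg = 1.4436162e+33 kg. rs = 2GM/c^2 = 2 * 6.674e-11 * 1.4436162e+33 / (3e8)^2 = 2.141e+06

2.141e+06 m


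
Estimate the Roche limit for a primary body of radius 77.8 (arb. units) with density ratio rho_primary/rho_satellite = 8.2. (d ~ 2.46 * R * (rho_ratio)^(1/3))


d_Roche = 2.46 * 77.8 * 8.2^(1/3) = 385.9396

385.9396


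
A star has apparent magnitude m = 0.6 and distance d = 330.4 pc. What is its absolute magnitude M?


M = m - 5*log10(d) + 5 = 0.6 - 5*log10(330.4) + 5 = -6.9952

-6.9952


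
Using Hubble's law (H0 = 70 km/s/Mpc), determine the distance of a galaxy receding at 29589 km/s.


d = v / H0 = 29589 / 70 = 422.7

422.7 Mpc


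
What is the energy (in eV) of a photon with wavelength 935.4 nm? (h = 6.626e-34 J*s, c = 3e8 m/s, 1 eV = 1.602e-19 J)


E = hc/lambda = 6.626e-34 * 3e8 / 9.354e-07 = 2.125e-19 J = 1.3265 eV

1.3265 eV


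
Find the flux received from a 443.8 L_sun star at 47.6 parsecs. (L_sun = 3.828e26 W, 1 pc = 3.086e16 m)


F = L / (4*pi*d^2) = 1.699e+29 / (4*pi*(1.469e+18)^2) = 6.265e-09

6.265e-09 W/m^2


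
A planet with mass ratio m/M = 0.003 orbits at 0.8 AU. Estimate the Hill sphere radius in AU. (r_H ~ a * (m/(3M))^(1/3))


r_H = a * (m/3M)^(1/3) = 0.8 * (0.003/3)^(1/3) = 0.08

0.08 AU


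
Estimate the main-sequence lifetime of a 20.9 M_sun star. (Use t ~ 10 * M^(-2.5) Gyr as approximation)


t = 10 * M^(-2.5) = 10 * 20.9^(-2.5) = 0.005

0.005 Gyr


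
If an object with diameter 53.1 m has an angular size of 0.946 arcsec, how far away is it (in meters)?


D = size / theta_rad, theta_rad = 0.946 * pi/(180*3600) = 4.586e-06, D = 1.158e+07

1.158e+07 m


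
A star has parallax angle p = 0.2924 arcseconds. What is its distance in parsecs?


d = 1/p = 1/0.2924 = 3.42

3.42 pc


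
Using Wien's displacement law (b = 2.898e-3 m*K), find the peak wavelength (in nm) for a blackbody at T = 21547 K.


lam_max = b / T = 2.898e-3 / 21547 = 1.345e-07 m = 134.4967 nm

134.4967 nm


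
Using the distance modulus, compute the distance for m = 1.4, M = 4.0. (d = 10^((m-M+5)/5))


d = 10^((m - M + 5)/5) = 10^((1.4 - 4.0 + 5)/5) = 3.02

3.02 pc


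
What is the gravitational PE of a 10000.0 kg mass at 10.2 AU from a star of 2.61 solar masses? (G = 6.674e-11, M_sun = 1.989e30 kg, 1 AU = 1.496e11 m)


M = 2.61 * 1.989e30 kg = 5.19129e+30 kg; r = 10.2 AU * 1.496e11 m/AU = 1.52592e+12 m. U = -GM*m/r = -(6.674e-11 * 5.19129e+30 * 10000.0) / 1.52592e+12 = -2.271e+12

-2.271e+12 J


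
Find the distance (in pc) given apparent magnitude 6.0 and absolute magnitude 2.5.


d = 10^((m - M + 5)/5) = 10^((6.0 - 2.5 + 5)/5) = 50.1187

50.1187 pc


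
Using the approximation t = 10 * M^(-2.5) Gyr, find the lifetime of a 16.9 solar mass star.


t = 10 * M^(-2.5) = 10 * 16.9^(-2.5) = 0.0085

0.0085 Gyr


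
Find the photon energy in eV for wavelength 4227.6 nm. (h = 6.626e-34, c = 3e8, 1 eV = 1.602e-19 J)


E = hc/lambda = 6.626e-34 * 3e8 / 4.228e-06 = 4.702e-20 J = 0.2935 eV

0.2935 eV


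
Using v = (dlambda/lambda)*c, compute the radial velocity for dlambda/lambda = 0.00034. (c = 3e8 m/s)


v = (dlambda/lambda) * c = 0.00034 * 3e8 = 102000.0

102000.0 m/s


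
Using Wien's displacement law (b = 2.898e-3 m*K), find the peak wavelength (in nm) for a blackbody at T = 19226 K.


lam_max = b / T = 2.898e-3 / 19226 = 1.507e-07 m = 150.7334 nm

150.7334 nm


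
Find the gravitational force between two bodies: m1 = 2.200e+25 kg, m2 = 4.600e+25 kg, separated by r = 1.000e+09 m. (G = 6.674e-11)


F = G*m1*m2/r^2 = 6.674e-11 * 2.200e+25 * 4.600e+25 / (1.000e+09)^2 = 6.674e-11 * 1.012e+51 / 1.000e+18 = 6.754e+22

6.754e+22 N


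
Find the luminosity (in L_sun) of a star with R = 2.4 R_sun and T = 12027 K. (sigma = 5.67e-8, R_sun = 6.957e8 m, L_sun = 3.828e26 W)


R = 2.4 * 6.957e8 m = 1.66968e+09 m. L = 4*pi*R^2*sigma*T^4 = 4*pi*(1.66968e+09)^2 * 5.67e-8 * 12027^4 = 4.156125536e+28 W. L/L_sun = 4.156125536e+28 / 3.828e26 = 108.5717

108.5717 L_sun


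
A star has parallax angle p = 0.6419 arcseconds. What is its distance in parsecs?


d = 1/p = 1/0.6419 = 1.5579

1.5579 pc


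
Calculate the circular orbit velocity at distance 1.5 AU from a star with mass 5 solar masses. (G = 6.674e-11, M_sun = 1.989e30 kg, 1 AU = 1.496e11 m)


v = sqrt(GM/r) = sqrt(6.674e-11 * 9.945e+30 / 2.244e+11) = 54385.6181

54385.6181 m/s


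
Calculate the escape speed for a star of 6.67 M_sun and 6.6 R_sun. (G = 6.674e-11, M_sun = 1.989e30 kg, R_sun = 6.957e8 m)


M = 6.67 * 1.989e30 kg = 1.326663e+31 kg; R = 6.6 * 6.957e8 m = 4.59162e+09 m. v_esc = sqrt(2GM/R) = sqrt(2 * 6.674e-11 * 1.326663e+31 / 4.59162e+09) = 621019.7872

621019.7872 m/s


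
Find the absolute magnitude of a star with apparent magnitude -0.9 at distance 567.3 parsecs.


M = m - 5*log10(d) + 5 = -0.9 - 5*log10(567.3) + 5 = -9.6691

-9.6691


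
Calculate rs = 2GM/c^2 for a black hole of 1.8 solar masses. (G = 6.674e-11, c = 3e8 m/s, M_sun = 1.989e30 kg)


M = 1.8 * 1.989e30 kg = 3.5802e+30 kg. rs = 2GM/c^2 = 2 * 6.674e-11 * 3.5802e+30 / (3e8)^2 = 5309.8344

5309.8344 m


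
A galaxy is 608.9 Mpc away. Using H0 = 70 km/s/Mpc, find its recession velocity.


v = H0 * d = 70 * 608.9 = 42623.0

42623.0 km/s


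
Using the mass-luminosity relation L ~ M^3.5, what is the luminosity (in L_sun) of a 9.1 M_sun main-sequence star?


L/L_sun = (M/M_sun)^3.5 = 9.1^3.5 = 2273.2378

2273.2378 L_sun


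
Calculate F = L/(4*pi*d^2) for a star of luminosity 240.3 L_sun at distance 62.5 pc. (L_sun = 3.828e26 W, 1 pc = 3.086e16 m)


F = L / (4*pi*d^2) = 9.199e+28 / (4*pi*(1.929e+18)^2) = 1.968e-09

1.968e-09 W/m^2


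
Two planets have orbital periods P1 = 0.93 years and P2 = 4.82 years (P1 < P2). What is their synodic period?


1/P_syn = |1/P1 - 1/P2| = |1/0.93 - 1/4.82| => P_syn = 1.1523

1.1523 years


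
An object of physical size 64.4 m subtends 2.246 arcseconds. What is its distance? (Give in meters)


D = size / theta_rad, theta_rad = 2.246 * pi/(180*3600) = 1.089e-05, D = 5.914e+06

5.914e+06 m


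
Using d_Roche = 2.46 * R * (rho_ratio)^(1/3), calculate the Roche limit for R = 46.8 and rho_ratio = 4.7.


d_Roche = 2.46 * 46.8 * 4.7^(1/3) = 192.8473

192.8473


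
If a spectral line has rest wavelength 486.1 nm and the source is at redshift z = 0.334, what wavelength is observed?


lam_obs = lam_emit * (1 + z) = 486.1 * (1 + 0.334) = 648.4574

648.4574 nm


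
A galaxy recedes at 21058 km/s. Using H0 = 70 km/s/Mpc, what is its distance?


d = v / H0 = 21058 / 70 = 300.8286

300.8286 Mpc


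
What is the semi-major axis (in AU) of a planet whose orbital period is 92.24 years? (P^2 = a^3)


a = P^(2/3) = 92.24^(2/3) = 20.4149

20.4149 AU


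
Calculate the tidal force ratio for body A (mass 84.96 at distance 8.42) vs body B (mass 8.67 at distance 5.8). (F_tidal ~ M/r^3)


Ratio = (M1/r1^3) / (M2/r2^3) = (84.96/8.42^3) / (8.67/5.8^3) = 3.2029

3.2029


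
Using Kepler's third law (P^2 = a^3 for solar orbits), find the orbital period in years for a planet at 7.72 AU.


P = a^(3/2) = 7.72^1.5 = 21.4499

21.4499 years


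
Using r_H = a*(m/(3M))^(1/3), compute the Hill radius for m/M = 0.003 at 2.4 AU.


r_H = a * (m/3M)^(1/3) = 2.4 * (0.003/3)^(1/3) = 0.24

0.24 AU


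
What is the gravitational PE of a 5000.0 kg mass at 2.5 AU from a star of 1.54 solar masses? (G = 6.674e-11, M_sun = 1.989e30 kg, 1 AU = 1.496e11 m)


M = 1.54 * 1.989e30 kg = 3.06306e+30 kg; r = 2.5 AU * 1.496e11 m/AU = 3.74e+11 m. U = -GM*m/r = -(6.674e-11 * 3.06306e+30 * 5000.0) / 3.74e+11 = -2.733e+12

-2.733e+12 J


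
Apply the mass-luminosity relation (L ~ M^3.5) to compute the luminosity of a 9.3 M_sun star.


L/L_sun = (M/M_sun)^3.5 = 9.3^3.5 = 2452.9592

2452.9592 L_sun


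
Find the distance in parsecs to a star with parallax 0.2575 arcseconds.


d = 1/p = 1/0.2575 = 3.8835

3.8835 pc


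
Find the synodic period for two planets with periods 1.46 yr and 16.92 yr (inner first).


1/P_syn = |1/P1 - 1/P2| = |1/1.46 - 1/16.92| => P_syn = 1.5979

1.5979 years


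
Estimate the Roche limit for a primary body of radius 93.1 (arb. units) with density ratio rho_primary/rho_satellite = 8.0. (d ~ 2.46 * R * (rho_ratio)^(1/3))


d_Roche = 2.46 * 93.1 * 8.0^(1/3) = 458.052

458.052


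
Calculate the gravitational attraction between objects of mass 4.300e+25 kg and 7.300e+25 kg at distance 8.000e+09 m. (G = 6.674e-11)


F = G*m1*m2/r^2 = 6.674e-11 * 4.300e+25 * 7.300e+25 / (8.000e+09)^2 = 6.674e-11 * 3.139e+51 / 6.400e+19 = 3.273e+21

3.273e+21 N


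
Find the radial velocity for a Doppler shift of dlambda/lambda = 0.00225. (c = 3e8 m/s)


v = (dlambda/lambda) * c = 0.00225 * 3e8 = 675000.0

675000.0 m/s


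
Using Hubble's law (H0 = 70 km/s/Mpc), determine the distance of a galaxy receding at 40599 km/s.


d = v / H0 = 40599 / 70 = 579.9857

579.9857 Mpc


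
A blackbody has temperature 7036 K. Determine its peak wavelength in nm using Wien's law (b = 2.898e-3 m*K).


lam_max = b / T = 2.898e-3 / 7036 = 4.119e-07 m = 411.8818 nm

411.8818 nm


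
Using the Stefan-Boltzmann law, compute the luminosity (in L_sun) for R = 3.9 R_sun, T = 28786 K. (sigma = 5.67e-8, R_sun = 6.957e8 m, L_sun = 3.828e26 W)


R = 3.9 * 6.957e8 m = 2.71323e+09 m. L = 4*pi*R^2*sigma*T^4 = 4*pi*(2.71323e+09)^2 * 5.67e-8 * 28786^4 = 3.601566416e+30 W. L/L_sun = 3.601566416e+30 / 3.828e26 = 9408.4807

9408.4807 L_sun


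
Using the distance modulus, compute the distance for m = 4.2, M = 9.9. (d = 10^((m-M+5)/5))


d = 10^((m - M + 5)/5) = 10^((4.2 - 9.9 + 5)/5) = 0.7244

0.7244 pc


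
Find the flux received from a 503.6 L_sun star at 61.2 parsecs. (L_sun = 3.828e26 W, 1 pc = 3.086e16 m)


F = L / (4*pi*d^2) = 1.928e+29 / (4*pi*(1.889e+18)^2) = 4.301e-09

4.301e-09 W/m^2


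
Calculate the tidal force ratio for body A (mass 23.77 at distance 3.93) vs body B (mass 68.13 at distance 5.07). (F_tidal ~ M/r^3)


Ratio = (M1/r1^3) / (M2/r2^3) = (23.77/3.93^3) / (68.13/5.07^3) = 0.7491

0.7491


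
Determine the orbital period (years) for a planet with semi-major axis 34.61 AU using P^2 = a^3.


P = a^(3/2) = 34.61^1.5 = 203.6115

203.6115 years


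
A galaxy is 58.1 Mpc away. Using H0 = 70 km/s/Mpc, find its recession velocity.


v = H0 * d = 70 * 58.1 = 4067.0

4067.0 km/s


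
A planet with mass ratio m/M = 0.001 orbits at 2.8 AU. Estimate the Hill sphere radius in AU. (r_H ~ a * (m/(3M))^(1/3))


r_H = a * (m/3M)^(1/3) = 2.8 * (0.001/3)^(1/3) = 0.1941

0.1941 AU


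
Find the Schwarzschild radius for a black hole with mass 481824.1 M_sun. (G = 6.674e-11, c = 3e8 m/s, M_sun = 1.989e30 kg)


M = 481824.1 * 1.989e30 kg = 9.583481349e+35 kg. rs = 2GM/c^2 = 2 * 6.674e-11 * 9.583481349e+35 / (3e8)^2 = 1.421e+09

1.421e+09 m


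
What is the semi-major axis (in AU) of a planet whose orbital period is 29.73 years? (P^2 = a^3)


a = P^(2/3) = 29.73^(2/3) = 9.5969

9.5969 AU


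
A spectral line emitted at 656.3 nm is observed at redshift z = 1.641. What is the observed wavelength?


lam_obs = lam_emit * (1 + z) = 656.3 * (1 + 1.641) = 1733.2883

1733.2883 nm


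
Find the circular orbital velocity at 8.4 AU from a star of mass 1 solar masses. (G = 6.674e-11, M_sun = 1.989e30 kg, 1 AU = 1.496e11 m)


v = sqrt(GM/r) = sqrt(6.674e-11 * 1.989e+30 / 1.257e+12) = 10277.9157

10277.9157 m/s


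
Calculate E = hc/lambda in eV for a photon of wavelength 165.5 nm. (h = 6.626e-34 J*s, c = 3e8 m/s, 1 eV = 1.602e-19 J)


E = hc/lambda = 6.626e-34 * 3e8 / 1.655e-07 = 1.201e-18 J = 7.4974 eV

7.4974 eV


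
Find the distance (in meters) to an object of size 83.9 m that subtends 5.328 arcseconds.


D = size / theta_rad, theta_rad = 5.328 * pi/(180*3600) = 2.583e-05, D = 3.248e+06

3.248e+06 m


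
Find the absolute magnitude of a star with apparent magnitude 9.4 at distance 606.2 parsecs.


M = m - 5*log10(d) + 5 = 9.4 - 5*log10(606.2) + 5 = 0.4869

0.4869


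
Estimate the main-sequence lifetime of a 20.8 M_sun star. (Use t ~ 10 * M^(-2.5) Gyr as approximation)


t = 10 * M^(-2.5) = 10 * 20.8^(-2.5) = 0.0051

0.0051 Gyr


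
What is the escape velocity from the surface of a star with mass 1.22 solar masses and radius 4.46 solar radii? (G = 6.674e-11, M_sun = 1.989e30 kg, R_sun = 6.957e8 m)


M = 1.22 * 1.989e30 kg = 2.42658e+30 kg; R = 4.46 * 6.957e8 m = 3.102822e+09 m. v_esc = sqrt(2GM/R) = sqrt(2 * 6.674e-11 * 2.42658e+30 / 3.102822e+09) = 323092.573

323092.573 m/s


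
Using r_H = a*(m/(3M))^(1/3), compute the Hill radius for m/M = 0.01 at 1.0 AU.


r_H = a * (m/3M)^(1/3) = 1.0 * (0.01/3)^(1/3) = 0.1494

0.1494 AU


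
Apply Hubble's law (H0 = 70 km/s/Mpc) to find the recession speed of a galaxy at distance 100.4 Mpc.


v = H0 * d = 70 * 100.4 = 7028.0

7028.0 km/s


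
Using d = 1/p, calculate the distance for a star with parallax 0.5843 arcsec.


d = 1/p = 1/0.5843 = 1.7114

1.7114 pc


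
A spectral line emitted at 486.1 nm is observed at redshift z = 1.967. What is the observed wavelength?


lam_obs = lam_emit * (1 + z) = 486.1 * (1 + 1.967) = 1442.2587

1442.2587 nm


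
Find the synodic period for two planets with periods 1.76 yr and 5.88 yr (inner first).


1/P_syn = |1/P1 - 1/P2| = |1/1.76 - 1/5.88| => P_syn = 2.5118

2.5118 years


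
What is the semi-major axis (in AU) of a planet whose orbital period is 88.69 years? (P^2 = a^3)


a = P^(2/3) = 88.69^(2/3) = 19.8876

19.8876 AU


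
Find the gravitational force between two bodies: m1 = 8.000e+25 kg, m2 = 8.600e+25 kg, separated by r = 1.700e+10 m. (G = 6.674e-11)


F = G*m1*m2/r^2 = 6.674e-11 * 8.000e+25 * 8.600e+25 / (1.700e+10)^2 = 6.674e-11 * 6.880e+51 / 2.890e+20 = 1.589e+21

1.589e+21 N


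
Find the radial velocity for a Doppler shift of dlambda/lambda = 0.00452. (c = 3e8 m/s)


v = (dlambda/lambda) * c = 0.00452 * 3e8 = 1.356e+06

1.356e+06 m/s


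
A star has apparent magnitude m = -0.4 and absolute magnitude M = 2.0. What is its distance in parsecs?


d = 10^((m - M + 5)/5) = 10^((-0.4 - 2.0 + 5)/5) = 3.3113

3.3113 pc


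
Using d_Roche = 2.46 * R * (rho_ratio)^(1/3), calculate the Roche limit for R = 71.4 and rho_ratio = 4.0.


d_Roche = 2.46 * 71.4 * 4.0^(1/3) = 278.8175

278.8175


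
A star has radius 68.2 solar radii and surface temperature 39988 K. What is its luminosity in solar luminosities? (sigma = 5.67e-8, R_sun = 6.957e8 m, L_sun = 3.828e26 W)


R = 68.2 * 6.957e8 m = 4.744674e+10 m. L = 4*pi*R^2*sigma*T^4 = 4*pi*(4.744674e+10)^2 * 5.67e-8 * 39988^4 = 4.101327147e+33 W. L/L_sun = 4.101327147e+33 / 3.828e26 = 1.071e+07

1.071e+07 L_sun


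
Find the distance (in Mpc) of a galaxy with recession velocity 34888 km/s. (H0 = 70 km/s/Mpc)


d = v / H0 = 34888 / 70 = 498.4

498.4 Mpc


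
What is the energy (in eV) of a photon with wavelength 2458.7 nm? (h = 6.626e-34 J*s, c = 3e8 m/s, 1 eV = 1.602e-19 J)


E = hc/lambda = 6.626e-34 * 3e8 / 2.459e-06 = 8.085e-20 J = 0.5047 eV

0.5047 eV


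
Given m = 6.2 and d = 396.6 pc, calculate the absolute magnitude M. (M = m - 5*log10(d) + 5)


M = m - 5*log10(d) + 5 = 6.2 - 5*log10(396.6) + 5 = -1.7918

-1.7918


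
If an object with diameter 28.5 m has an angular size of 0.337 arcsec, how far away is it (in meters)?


D = size / theta_rad, theta_rad = 0.337 * pi/(180*3600) = 1.634e-06, D = 1.744e+07

1.744e+07 m


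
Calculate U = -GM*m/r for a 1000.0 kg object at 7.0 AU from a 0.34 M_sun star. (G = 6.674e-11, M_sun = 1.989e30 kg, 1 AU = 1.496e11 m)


M = 0.34 * 1.989e30 kg = 6.7626e+29 kg; r = 7.0 AU * 1.496e11 m/AU = 1.0472e+12 m. U = -GM*m/r = -(6.674e-11 * 6.7626e+29 * 1000.0) / 1.0472e+12 = -4.310e+10

-4.310e+10 J


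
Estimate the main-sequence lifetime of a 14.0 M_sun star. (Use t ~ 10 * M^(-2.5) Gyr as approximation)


t = 10 * M^(-2.5) = 10 * 14.0^(-2.5) = 0.0136

0.0136 Gyr


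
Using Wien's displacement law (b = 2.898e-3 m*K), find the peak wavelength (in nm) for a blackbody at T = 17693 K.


lam_max = b / T = 2.898e-3 / 17693 = 1.638e-07 m = 163.7936 nm

163.7936 nm


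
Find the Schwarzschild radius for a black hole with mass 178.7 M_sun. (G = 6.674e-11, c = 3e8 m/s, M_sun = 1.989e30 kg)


M = 178.7 * 1.989e30 kg = 3.554343e+32 kg. rs = 2GM/c^2 = 2 * 6.674e-11 * 3.554343e+32 / (3e8)^2 = 527148.5596

527148.5596 m


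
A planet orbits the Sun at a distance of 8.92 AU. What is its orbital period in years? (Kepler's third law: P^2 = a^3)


P = a^(3/2) = 8.92^1.5 = 26.6408

26.6408 years


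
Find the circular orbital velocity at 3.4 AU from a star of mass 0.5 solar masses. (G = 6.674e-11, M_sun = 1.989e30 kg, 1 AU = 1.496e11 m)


v = sqrt(GM/r) = sqrt(6.674e-11 * 9.945e+29 / 5.086e+11) = 11423.2647

11423.2647 m/s


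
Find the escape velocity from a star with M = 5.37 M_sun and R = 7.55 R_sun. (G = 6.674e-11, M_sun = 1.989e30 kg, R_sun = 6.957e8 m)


M = 5.37 * 1.989e30 kg = 1.068093e+31 kg; R = 7.55 * 6.957e8 m = 5.252535e+09 m. v_esc = sqrt(2GM/R) = sqrt(2 * 6.674e-11 * 1.068093e+31 / 5.252535e+09) = 520988.5226

520988.5226 m/s


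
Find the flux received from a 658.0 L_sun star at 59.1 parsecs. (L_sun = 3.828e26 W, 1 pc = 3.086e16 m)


F = L / (4*pi*d^2) = 2.519e+29 / (4*pi*(1.824e+18)^2) = 6.026e-09

6.026e-09 W/m^2


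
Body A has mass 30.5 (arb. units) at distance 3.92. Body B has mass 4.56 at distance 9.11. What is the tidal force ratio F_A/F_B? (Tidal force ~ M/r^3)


Ratio = (M1/r1^3) / (M2/r2^3) = (30.5/3.92^3) / (4.56/9.11^3) = 83.9522

83.9522


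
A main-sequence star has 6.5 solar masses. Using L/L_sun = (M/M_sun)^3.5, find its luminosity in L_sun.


L/L_sun = (M/M_sun)^3.5 = 6.5^3.5 = 700.1591

700.1591 L_sun


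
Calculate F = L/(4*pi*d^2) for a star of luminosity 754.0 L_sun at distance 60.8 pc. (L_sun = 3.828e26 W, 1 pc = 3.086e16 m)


F = L / (4*pi*d^2) = 2.886e+29 / (4*pi*(1.876e+18)^2) = 6.524e-09

6.524e-09 W/m^2


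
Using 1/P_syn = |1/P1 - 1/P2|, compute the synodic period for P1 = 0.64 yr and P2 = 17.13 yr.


1/P_syn = |1/P1 - 1/P2| = |1/0.64 - 1/17.13| => P_syn = 0.6648

0.6648 years


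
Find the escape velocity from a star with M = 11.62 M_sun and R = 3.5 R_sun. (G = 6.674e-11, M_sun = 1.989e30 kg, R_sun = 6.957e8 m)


M = 11.62 * 1.989e30 kg = 2.311218e+31 kg; R = 3.5 * 6.957e8 m = 2.43495e+09 m. v_esc = sqrt(2GM/R) = sqrt(2 * 6.674e-11 * 2.311218e+31 / 2.43495e+09) = 1.126e+06

1.126e+06 m/s
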